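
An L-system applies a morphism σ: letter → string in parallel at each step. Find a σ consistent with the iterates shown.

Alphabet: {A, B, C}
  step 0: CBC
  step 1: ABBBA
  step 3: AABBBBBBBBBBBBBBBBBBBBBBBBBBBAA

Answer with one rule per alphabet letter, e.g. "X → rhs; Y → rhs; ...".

A->CC, B->BBB, C->A

  step 0 ⇒ step 1: CBC ⇒ A·BBB·A
    B ↦ BBB
    C ↦ A
    A ↦ CC  (constrained at step 1)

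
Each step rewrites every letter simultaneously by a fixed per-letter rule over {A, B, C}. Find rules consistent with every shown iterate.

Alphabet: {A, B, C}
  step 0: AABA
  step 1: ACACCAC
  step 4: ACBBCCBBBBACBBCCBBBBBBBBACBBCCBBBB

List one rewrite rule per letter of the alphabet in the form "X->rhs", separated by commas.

  step 0 ⇒ step 1: AABA ⇒ AC·AC·C·AC
    A ↦ AC
    B ↦ C
    C ↦ BB  (constrained at step 1)

A->AC, B->C, C->BB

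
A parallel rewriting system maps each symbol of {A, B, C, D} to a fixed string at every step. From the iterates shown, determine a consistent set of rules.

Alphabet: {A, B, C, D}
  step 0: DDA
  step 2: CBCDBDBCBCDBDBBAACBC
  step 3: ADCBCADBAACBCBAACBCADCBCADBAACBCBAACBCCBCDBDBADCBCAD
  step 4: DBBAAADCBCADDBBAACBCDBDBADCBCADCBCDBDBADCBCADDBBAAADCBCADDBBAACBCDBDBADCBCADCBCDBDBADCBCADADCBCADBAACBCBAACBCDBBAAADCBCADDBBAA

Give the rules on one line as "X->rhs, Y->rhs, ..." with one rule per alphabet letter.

A->DB, B->CBC, C->AD, D->BAA

  step 3 ⇒ step 4: ADCBCADBAACBCBAACBCADCBCADBAACBCBAACBCCBCDBDBADCBCAD ⇒ DB·BAA·AD·CBC·AD·DB·BAA·CBC·DB·DB·AD·CBC·AD·CBC·DB·DB·AD·CBC·AD·DB·BAA·AD·CBC·AD·DB·BAA·CBC·DB·DB·AD·CBC·AD·CBC·DB·DB·AD·CBC·AD·AD·CBC·AD·BAA·CBC·BAA·CBC·DB·BAA·AD·CBC·AD·DB·BAA
    A ↦ DB
    B ↦ CBC
    C ↦ AD
    D ↦ BAA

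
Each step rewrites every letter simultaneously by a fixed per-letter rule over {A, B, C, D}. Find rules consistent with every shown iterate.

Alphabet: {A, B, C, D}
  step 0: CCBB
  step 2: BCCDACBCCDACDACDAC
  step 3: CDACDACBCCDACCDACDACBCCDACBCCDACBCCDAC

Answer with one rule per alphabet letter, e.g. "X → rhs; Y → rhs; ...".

  step 2 ⇒ step 3: BCCDACBCCDACDACDAC ⇒ C·DAC·DAC·BC·C·DAC·C·DAC·DAC·BC·C·DAC·BC·C·DAC·BC·C·DAC
    A ↦ C
    B ↦ C
    C ↦ DAC
    D ↦ BC

A->C, B->C, C->DAC, D->BC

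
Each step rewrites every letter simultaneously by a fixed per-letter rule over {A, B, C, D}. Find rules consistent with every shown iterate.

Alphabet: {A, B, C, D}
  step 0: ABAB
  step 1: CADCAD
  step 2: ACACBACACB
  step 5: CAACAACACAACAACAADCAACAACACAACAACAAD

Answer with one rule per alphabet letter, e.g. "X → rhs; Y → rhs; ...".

  step 1 ⇒ step 2: CADCAD ⇒ A·CA·CB·A·CA·CB
    A ↦ CA
    C ↦ A
    D ↦ CB
  step 0 ⇒ step 1: ABAB ⇒ CA·D·CA·D
    B ↦ D

A->CA, B->D, C->A, D->CB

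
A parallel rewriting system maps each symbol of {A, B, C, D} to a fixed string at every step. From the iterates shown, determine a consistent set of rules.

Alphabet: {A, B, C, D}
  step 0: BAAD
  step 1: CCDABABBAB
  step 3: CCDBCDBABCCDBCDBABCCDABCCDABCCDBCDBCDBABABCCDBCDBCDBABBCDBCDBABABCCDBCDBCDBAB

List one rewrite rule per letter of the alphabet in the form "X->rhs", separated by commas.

  step 0 ⇒ step 1: BAAD ⇒ CCD·AB·AB·BAB
    A ↦ AB
    B ↦ CCD
    D ↦ BAB
    C ↦ BCD  (constrained at step 1)

A->AB, B->CCD, C->BCD, D->BAB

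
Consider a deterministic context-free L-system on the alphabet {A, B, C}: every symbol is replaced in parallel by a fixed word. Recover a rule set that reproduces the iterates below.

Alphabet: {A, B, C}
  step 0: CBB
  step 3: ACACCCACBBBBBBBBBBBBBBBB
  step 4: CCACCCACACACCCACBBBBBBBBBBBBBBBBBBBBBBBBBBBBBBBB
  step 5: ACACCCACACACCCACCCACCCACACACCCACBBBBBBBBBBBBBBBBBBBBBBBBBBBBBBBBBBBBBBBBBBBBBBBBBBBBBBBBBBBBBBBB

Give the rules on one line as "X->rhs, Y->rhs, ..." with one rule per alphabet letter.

  step 4 ⇒ step 5: CCACCCACACACCCACBBBBBBBBBBBBBBBBBBBBBBBBBBBBBBBB ⇒ AC·AC·CC·AC·AC·AC·CC·AC·CC·AC·CC·AC·AC·AC·CC·AC·BB·BB·BB·BB·BB·BB·BB·BB·BB·BB·BB·BB·BB·BB·BB·BB·BB·BB·BB·BB·BB·BB·BB·BB·BB·BB·BB·BB·BB·BB·BB·BB
    A ↦ CC
    B ↦ BB
    C ↦ AC

A->CC, B->BB, C->AC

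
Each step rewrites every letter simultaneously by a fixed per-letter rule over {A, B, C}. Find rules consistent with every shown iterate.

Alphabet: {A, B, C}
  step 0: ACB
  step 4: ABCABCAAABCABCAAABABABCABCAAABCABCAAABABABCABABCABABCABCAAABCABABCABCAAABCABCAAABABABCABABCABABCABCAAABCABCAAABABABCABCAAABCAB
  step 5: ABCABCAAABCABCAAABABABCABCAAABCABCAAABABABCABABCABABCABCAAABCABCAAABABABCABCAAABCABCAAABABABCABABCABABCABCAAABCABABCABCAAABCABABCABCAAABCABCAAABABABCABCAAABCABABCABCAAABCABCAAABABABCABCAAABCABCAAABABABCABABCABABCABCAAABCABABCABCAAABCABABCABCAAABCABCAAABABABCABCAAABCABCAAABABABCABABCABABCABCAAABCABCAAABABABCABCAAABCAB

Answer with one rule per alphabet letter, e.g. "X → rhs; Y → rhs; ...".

A->AB, B->CAB, C->CAA

  step 4 ⇒ step 5: ABCABCAAABCABCAAABABABCABCAAABCABCAAABABABCABABCABABCABCAAABCABABCABCAAABCABCAAABABABCABABCABABCABCAAABCABCAAABABABCABCAAABCAB ⇒ AB·CAB·CAA·AB·CAB·CAA·AB·AB·AB·CAB·CAA·AB·CAB·CAA·AB·AB·AB·CAB·AB·CAB·AB·CAB·CAA·AB·CAB·CAA·AB·AB·AB·CAB·CAA·AB·CAB·CAA·AB·AB·AB·CAB·AB·CAB·AB·CAB·CAA·AB·CAB·AB·CAB·CAA·AB·CAB·AB·CAB·CAA·AB·CAB·CAA·AB·AB·AB·CAB·CAA·AB·CAB·AB·CAB·CAA·AB·CAB·CAA·AB·AB·AB·CAB·CAA·AB·CAB·CAA·AB·AB·AB·CAB·AB·CAB·AB·CAB·CAA·AB·CAB·AB·CAB·CAA·AB·CAB·AB·CAB·CAA·AB·CAB·CAA·AB·AB·AB·CAB·CAA·AB·CAB·CAA·AB·AB·AB·CAB·AB·CAB·AB·CAB·CAA·AB·CAB·CAA·AB·AB·AB·CAB·CAA·AB·CAB
    A ↦ AB
    B ↦ CAB
    C ↦ CAA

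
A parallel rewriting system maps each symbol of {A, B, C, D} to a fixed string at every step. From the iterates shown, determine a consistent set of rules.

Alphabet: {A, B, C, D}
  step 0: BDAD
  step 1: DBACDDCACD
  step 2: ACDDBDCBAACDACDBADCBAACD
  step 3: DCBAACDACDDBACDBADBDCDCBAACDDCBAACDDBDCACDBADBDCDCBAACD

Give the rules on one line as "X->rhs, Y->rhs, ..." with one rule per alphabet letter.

A->DC, B->DB, C->BA, D->ACD

  step 2 ⇒ step 3: ACDDBDCBAACDACDBADCBAACD ⇒ DC·BA·ACD·ACD·DB·ACD·BA·DB·DC·DC·BA·ACD·DC·BA·ACD·DB·DC·ACD·BA·DB·DC·DC·BA·ACD
    A ↦ DC
    B ↦ DB
    C ↦ BA
    D ↦ ACD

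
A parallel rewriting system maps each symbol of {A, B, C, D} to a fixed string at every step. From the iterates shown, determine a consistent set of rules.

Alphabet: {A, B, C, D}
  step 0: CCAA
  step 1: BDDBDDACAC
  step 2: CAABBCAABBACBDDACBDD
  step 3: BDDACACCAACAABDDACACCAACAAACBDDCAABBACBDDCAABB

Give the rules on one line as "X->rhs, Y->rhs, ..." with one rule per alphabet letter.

  step 2 ⇒ step 3: CAABBCAABBACBDDACBDD ⇒ BDD·AC·AC·CAA·CAA·BDD·AC·AC·CAA·CAA·AC·BDD·CAA·B·B·AC·BDD·CAA·B·B
    A ↦ AC
    B ↦ CAA
    C ↦ BDD
    D ↦ B

A->AC, B->CAA, C->BDD, D->B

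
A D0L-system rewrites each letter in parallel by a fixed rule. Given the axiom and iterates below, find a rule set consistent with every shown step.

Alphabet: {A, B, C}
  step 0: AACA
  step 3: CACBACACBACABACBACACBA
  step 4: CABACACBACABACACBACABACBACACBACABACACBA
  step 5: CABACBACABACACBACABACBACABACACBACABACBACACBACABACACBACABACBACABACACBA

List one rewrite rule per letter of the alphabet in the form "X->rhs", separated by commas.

  step 4 ⇒ step 5: CABACACBACABACACBACABACBACACBACABACACBA ⇒ CA·BA·C·BA·CA·BA·CA·C·BA·CA·BA·C·BA·CA·BA·CA·C·BA·CA·BA·C·BA·CA·C·BA·CA·BA·CA·C·BA·CA·BA·C·BA·CA·BA·CA·C·BA
    A ↦ BA
    B ↦ C
    C ↦ CA

A->BA, B->C, C->CA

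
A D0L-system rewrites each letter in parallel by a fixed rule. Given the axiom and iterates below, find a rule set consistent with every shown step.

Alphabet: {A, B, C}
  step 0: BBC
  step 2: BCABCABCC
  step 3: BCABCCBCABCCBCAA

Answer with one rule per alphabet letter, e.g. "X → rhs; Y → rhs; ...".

  step 2 ⇒ step 3: BCABCABCC ⇒ BC·A·BCC·BC·A·BCC·BC·A·A
    A ↦ BCC
    B ↦ BC
    C ↦ A

A->BCC, B->BC, C->A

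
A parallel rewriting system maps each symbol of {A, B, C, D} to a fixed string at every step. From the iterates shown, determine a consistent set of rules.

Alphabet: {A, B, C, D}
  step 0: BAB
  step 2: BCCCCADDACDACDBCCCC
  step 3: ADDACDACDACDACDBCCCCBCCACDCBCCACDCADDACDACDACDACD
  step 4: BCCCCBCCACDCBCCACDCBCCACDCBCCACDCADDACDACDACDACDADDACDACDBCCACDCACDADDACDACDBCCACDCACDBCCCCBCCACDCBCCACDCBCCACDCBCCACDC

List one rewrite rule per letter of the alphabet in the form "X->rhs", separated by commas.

  step 3 ⇒ step 4: ADDACDACDACDACDBCCCCBCCACDCBCCACDCADDACDACDACDACD ⇒ BCC·C·C·BCC·ACD·C·BCC·ACD·C·BCC·ACD·C·BCC·ACD·C·ADD·ACD·ACD·ACD·ACD·ADD·ACD·ACD·BCC·ACD·C·ACD·ADD·ACD·ACD·BCC·ACD·C·ACD·BCC·C·C·BCC·ACD·C·BCC·ACD·C·BCC·ACD·C·BCC·ACD·C
    A ↦ BCC
    B ↦ ADD
    C ↦ ACD
    D ↦ C

A->BCC, B->ADD, C->ACD, D->C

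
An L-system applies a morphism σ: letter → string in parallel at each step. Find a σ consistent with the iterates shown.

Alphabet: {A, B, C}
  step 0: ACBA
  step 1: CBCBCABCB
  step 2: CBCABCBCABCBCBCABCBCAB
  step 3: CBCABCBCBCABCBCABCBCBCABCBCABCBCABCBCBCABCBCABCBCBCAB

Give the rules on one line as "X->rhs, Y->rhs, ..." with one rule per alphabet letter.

  step 2 ⇒ step 3: CBCABCBCABCBCBCABCBCAB ⇒ CB·CAB·CB·CB·CAB·CB·CAB·CB·CB·CAB·CB·CAB·CB·CAB·CB·CB·CAB·CB·CAB·CB·CB·CAB
    A ↦ CB
    B ↦ CAB
    C ↦ CB

A->CB, B->CAB, C->CB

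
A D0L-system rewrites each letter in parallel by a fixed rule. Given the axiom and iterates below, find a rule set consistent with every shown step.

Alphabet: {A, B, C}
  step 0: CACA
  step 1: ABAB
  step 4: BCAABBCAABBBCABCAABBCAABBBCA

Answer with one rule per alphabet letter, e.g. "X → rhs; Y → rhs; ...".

  step 0 ⇒ step 1: CACA ⇒ A·B·A·B
    A ↦ B
    C ↦ A
    B ↦ BCA  (constrained at step 1)

A->B, B->BCA, C->A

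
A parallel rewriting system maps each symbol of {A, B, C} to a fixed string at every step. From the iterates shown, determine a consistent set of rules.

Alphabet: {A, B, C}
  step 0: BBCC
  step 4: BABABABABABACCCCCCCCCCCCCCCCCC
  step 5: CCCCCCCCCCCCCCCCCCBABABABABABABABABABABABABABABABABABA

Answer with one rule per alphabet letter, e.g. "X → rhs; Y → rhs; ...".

A->CC, B->C, C->BA

  step 4 ⇒ step 5: BABABABABABACCCCCCCCCCCCCCCCCC ⇒ C·CC·C·CC·C·CC·C·CC·C·CC·C·CC·BA·BA·BA·BA·BA·BA·BA·BA·BA·BA·BA·BA·BA·BA·BA·BA·BA·BA
    A ↦ CC
    B ↦ C
    C ↦ BA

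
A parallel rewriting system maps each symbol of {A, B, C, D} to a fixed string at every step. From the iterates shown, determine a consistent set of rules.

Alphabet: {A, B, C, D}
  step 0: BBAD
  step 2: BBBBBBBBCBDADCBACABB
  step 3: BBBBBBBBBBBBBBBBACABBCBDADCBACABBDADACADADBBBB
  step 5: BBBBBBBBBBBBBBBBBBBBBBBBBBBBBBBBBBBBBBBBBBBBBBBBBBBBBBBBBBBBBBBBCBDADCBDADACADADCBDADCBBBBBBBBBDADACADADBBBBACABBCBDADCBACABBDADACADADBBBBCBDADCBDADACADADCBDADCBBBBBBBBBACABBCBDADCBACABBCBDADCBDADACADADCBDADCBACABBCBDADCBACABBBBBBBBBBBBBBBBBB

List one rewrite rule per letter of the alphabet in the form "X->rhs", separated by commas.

A->DAD, B->BB, C->ACA, D->CB

  step 2 ⇒ step 3: BBBBBBBBCBDADCBACABB ⇒ BB·BB·BB·BB·BB·BB·BB·BB·ACA·BB·CB·DAD·CB·ACA·BB·DAD·ACA·DAD·BB·BB
    A ↦ DAD
    B ↦ BB
    C ↦ ACA
    D ↦ CB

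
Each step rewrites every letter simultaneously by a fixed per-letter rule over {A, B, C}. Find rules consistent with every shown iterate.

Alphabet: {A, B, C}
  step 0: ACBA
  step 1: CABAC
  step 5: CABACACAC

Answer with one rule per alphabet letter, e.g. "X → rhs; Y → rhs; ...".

A->C, B->BA, C->A

  step 0 ⇒ step 1: ACBA ⇒ C·A·BA·C
    A ↦ C
    B ↦ BA
    C ↦ A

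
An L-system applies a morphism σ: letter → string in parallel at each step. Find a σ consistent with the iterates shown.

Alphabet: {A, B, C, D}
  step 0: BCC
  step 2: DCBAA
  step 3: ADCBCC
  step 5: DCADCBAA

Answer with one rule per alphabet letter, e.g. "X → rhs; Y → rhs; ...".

A->C, B->CB, C->D, D->A

  step 2 ⇒ step 3: DCBAA ⇒ A·D·CB·C·C
    A ↦ C
    B ↦ CB
    C ↦ D
    D ↦ A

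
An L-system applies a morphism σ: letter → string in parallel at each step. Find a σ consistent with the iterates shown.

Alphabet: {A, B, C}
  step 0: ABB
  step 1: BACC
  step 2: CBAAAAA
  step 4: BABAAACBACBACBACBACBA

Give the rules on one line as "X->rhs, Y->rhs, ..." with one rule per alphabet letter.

  step 1 ⇒ step 2: BACC ⇒ C·BA·AA·AA
    A ↦ BA
    B ↦ C
    C ↦ AA

A->BA, B->C, C->AA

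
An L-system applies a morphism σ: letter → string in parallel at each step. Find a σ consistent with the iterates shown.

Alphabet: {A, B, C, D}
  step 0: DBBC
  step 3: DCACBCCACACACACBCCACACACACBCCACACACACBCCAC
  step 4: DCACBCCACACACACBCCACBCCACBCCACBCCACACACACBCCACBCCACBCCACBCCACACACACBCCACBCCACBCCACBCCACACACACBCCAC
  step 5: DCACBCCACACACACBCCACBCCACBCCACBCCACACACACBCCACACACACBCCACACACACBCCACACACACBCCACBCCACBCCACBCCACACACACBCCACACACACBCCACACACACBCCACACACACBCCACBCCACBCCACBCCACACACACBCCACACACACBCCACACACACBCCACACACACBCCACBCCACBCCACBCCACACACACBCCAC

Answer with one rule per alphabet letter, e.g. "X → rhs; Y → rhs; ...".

  step 4 ⇒ step 5: DCACBCCACACACACBCCACBCCACBCCACBCCACACACACBCCACBCCACBCCACBCCACACACACBCCACBCCACBCCACBCCACACACACBCCAC ⇒ DC·AC·BCC·AC·AC·AC·AC·BCC·AC·BCC·AC·BCC·AC·BCC·AC·AC·AC·AC·BCC·AC·AC·AC·AC·BCC·AC·AC·AC·AC·BCC·AC·AC·AC·AC·BCC·AC·BCC·AC·BCC·AC·BCC·AC·AC·AC·AC·BCC·AC·AC·AC·AC·BCC·AC·AC·AC·AC·BCC·AC·AC·AC·AC·BCC·AC·BCC·AC·BCC·AC·BCC·AC·AC·AC·AC·BCC·AC·AC·AC·AC·BCC·AC·AC·AC·AC·BCC·AC·AC·AC·AC·BCC·AC·BCC·AC·BCC·AC·BCC·AC·AC·AC·AC·BCC·AC
    A ↦ BCC
    B ↦ AC
    C ↦ AC
    D ↦ DC

A->BCC, B->AC, C->AC, D->DC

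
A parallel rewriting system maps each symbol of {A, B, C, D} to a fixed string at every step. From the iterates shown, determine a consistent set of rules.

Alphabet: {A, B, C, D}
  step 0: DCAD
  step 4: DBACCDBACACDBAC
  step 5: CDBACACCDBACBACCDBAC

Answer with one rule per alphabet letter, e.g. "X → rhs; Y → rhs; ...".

  step 4 ⇒ step 5: DBACCDBACACDBAC ⇒ C·D·B·AC·AC·C·D·B·AC·B·AC·C·D·B·AC
    A ↦ B
    B ↦ D
    C ↦ AC
    D ↦ C

A->B, B->D, C->AC, D->C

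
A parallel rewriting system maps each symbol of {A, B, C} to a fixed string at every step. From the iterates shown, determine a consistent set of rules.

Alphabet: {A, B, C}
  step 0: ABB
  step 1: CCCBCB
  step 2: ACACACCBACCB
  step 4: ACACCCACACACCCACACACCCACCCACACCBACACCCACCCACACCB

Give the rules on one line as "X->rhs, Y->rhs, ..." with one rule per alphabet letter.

  step 1 ⇒ step 2: CCCBCB ⇒ AC·AC·AC·CB·AC·CB
    B ↦ CB
    C ↦ AC
  step 0 ⇒ step 1: ABB ⇒ CC·CB·CB
    A ↦ CC

A->CC, B->CB, C->AC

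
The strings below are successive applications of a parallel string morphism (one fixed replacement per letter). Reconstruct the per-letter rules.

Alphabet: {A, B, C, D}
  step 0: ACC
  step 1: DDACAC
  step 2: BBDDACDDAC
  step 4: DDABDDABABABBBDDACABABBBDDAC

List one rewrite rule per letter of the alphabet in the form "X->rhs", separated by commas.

  step 1 ⇒ step 2: DDACAC ⇒ B·B·DD·AC·DD·AC
    A ↦ DD
    C ↦ AC
    D ↦ B
    B ↦ AB  (constrained at step 2)

A->DD, B->AB, C->AC, D->B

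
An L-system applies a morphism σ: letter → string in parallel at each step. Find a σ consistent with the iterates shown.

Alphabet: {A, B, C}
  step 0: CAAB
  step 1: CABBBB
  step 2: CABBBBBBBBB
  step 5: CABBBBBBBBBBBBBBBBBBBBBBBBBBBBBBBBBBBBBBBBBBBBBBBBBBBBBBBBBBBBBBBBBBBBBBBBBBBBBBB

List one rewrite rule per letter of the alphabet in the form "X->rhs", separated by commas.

A->B, B->BB, C->CA

  step 1 ⇒ step 2: CABBBB ⇒ CA·B·BB·BB·BB·BB
    A ↦ B
    B ↦ BB
    C ↦ CA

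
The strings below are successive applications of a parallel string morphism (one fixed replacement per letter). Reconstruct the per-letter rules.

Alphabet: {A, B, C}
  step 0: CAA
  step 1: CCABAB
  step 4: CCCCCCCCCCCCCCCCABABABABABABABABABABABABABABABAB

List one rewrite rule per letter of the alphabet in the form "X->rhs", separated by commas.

A->AB, B->AB, C->CC

  step 0 ⇒ step 1: CAA ⇒ CC·AB·AB
    A ↦ AB
    C ↦ CC
    B ↦ AB  (constrained at step 1)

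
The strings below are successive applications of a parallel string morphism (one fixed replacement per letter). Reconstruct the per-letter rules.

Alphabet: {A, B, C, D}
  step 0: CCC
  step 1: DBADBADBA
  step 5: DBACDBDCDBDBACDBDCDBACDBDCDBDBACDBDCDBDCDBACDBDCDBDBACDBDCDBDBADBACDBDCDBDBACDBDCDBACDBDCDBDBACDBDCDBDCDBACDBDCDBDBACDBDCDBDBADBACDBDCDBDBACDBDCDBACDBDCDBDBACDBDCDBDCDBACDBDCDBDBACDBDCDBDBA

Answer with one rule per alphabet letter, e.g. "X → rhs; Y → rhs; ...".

  step 0 ⇒ step 1: CCC ⇒ DBA·DBA·DBA
    C ↦ DBA
    A ↦ C  (constrained at step 1)
    B ↦ D  (constrained at step 1)
    D ↦ CDB  (constrained at step 1)

A->C, B->D, C->DBA, D->CDB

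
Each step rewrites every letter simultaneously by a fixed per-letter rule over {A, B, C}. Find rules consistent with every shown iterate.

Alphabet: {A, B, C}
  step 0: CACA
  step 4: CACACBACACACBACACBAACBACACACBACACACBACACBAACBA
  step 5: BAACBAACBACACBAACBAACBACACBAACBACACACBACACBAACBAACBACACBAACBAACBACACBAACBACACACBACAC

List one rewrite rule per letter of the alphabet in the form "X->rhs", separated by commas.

  step 4 ⇒ step 5: CACACBACACACBACACBAACBACACACBACACACBACACBAACBA ⇒ BA·AC·BA·AC·BA·C·AC·BA·AC·BA·AC·BA·C·AC·BA·AC·BA·C·AC·AC·BA·C·AC·BA·AC·BA·AC·BA·C·AC·BA·AC·BA·AC·BA·C·AC·BA·AC·BA·C·AC·AC·BA·C·AC
    A ↦ AC
    B ↦ C
    C ↦ BA

A->AC, B->C, C->BA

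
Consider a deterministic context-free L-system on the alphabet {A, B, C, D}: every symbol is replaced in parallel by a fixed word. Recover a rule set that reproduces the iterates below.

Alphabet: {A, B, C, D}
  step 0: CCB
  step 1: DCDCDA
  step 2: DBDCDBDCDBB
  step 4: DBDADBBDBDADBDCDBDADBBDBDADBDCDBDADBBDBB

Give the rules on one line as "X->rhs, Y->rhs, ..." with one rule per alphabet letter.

  step 1 ⇒ step 2: DCDCDA ⇒ DB·DC·DB·DC·DB·B
    A ↦ B
    C ↦ DC
    D ↦ DB
  step 0 ⇒ step 1: CCB ⇒ DC·DC·DA
    B ↦ DA

A->B, B->DA, C->DC, D->DB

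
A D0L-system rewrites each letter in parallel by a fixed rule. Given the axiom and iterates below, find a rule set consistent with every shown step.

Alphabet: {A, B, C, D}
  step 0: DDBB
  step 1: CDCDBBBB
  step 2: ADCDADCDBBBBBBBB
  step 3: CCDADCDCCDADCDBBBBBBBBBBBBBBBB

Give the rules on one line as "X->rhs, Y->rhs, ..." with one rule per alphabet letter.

A->C, B->BB, C->AD, D->CD

  step 2 ⇒ step 3: ADCDADCDBBBBBBBB ⇒ C·CD·AD·CD·C·CD·AD·CD·BB·BB·BB·BB·BB·BB·BB·BB
    A ↦ C
    B ↦ BB
    C ↦ AD
    D ↦ CD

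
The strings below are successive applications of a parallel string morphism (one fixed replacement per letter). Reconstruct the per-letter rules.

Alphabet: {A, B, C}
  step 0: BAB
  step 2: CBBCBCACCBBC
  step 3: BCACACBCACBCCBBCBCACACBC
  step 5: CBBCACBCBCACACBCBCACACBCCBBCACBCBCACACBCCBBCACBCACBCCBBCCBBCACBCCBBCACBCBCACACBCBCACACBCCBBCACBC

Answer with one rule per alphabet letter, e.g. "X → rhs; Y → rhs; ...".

A->CB, B->AC, C->BC

  step 2 ⇒ step 3: CBBCBCACCBBC ⇒ BC·AC·AC·BC·AC·BC·CB·BC·BC·AC·AC·BC
    A ↦ CB
    B ↦ AC
    C ↦ BC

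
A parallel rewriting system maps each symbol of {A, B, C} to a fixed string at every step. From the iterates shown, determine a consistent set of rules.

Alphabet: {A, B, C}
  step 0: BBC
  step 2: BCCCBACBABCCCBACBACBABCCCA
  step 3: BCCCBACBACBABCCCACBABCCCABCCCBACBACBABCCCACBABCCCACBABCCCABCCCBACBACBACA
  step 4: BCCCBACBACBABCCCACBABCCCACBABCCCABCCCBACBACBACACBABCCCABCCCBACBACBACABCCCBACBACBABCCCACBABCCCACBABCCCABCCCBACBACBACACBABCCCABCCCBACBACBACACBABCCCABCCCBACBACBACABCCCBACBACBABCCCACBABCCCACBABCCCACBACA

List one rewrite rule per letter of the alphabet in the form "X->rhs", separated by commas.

  step 3 ⇒ step 4: BCCCBACBACBABCCCACBABCCCABCCCBACBACBABCCCACBABCCCACBABCCCABCCCBACBACBACA ⇒ BCC·CBA·CBA·CBA·BCC·CA·CBA·BCC·CA·CBA·BCC·CA·BCC·CBA·CBA·CBA·CA·CBA·BCC·CA·BCC·CBA·CBA·CBA·CA·BCC·CBA·CBA·CBA·BCC·CA·CBA·BCC·CA·CBA·BCC·CA·BCC·CBA·CBA·CBA·CA·CBA·BCC·CA·BCC·CBA·CBA·CBA·CA·CBA·BCC·CA·BCC·CBA·CBA·CBA·CA·BCC·CBA·CBA·CBA·BCC·CA·CBA·BCC·CA·CBA·BCC·CA·CBA·CA
    A ↦ CA
    B ↦ BCC
    C ↦ CBA

A->CA, B->BCC, C->CBA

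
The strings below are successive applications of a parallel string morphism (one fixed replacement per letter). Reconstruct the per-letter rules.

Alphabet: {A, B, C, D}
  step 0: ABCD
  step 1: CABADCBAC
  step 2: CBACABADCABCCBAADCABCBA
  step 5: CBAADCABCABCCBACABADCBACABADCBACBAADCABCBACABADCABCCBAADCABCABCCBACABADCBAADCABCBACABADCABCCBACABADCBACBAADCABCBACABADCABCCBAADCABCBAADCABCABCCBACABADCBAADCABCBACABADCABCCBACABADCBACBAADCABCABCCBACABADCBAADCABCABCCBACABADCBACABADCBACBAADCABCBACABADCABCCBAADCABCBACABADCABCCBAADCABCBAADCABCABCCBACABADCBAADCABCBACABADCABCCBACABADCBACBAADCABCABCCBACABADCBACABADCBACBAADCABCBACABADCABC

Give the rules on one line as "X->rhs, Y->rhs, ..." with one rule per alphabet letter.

  step 1 ⇒ step 2: CABADCBAC ⇒ CBA·CAB·AD·CAB·C·CBA·AD·CAB·CBA
    A ↦ CAB
    B ↦ AD
    C ↦ CBA
    D ↦ C

A->CAB, B->AD, C->CBA, D->C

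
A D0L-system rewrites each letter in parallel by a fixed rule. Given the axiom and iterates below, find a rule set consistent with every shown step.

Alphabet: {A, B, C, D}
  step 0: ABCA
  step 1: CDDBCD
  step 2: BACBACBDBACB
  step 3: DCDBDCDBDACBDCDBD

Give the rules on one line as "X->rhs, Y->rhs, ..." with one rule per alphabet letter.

  step 2 ⇒ step 3: BACBACBDBACB ⇒ D·CD·B·D·CD·B·D·ACB·D·CD·B·D
    A ↦ CD
    B ↦ D
    C ↦ B
    D ↦ ACB

A->CD, B->D, C->B, D->ACB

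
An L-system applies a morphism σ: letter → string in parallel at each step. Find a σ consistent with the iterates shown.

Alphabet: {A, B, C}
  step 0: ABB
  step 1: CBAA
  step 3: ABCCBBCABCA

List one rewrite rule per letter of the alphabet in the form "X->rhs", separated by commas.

  step 0 ⇒ step 1: ABB ⇒ CB·A·A
    A ↦ CB
    B ↦ A
    C ↦ BC  (constrained at step 1)

A->CB, B->A, C->BC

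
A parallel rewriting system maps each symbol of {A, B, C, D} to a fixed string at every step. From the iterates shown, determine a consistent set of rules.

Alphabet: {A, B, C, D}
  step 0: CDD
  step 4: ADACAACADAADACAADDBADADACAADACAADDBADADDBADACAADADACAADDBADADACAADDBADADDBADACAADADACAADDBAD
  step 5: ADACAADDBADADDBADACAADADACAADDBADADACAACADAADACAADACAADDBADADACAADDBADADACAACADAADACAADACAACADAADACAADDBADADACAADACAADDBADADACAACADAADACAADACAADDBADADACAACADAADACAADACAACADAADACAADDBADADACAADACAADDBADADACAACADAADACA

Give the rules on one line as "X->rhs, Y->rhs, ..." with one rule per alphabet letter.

  step 4 ⇒ step 5: ADACAACADAADACAADDBADADACAADACAADDBADADDBADACAADADACAADDBADADACAADDBADADDBADACAADADACAADDBAD ⇒ AD·ACA·AD·DB·AD·AD·DB·AD·ACA·AD·AD·ACA·AD·DB·AD·AD·ACA·ACA·DA·AD·ACA·AD·ACA·AD·DB·AD·AD·ACA·AD·DB·AD·AD·ACA·ACA·DA·AD·ACA·AD·ACA·ACA·DA·AD·ACA·AD·DB·AD·AD·ACA·AD·ACA·AD·DB·AD·AD·ACA·ACA·DA·AD·ACA·AD·ACA·AD·DB·AD·AD·ACA·ACA·DA·AD·ACA·AD·ACA·ACA·DA·AD·ACA·AD·DB·AD·AD·ACA·AD·ACA·AD·DB·AD·AD·ACA·ACA·DA·AD·ACA
    A ↦ AD
    B ↦ DA
    C ↦ DB
    D ↦ ACA

A->AD, B->DA, C->DB, D->ACA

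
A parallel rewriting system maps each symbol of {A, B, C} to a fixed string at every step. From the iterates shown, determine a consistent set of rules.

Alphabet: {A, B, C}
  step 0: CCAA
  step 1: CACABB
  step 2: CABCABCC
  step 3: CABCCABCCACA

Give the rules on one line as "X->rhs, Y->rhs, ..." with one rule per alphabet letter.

  step 2 ⇒ step 3: CABCABCC ⇒ CA·B·C·CA·B·C·CA·CA
    A ↦ B
    B ↦ C
    C ↦ CA

A->B, B->C, C->CA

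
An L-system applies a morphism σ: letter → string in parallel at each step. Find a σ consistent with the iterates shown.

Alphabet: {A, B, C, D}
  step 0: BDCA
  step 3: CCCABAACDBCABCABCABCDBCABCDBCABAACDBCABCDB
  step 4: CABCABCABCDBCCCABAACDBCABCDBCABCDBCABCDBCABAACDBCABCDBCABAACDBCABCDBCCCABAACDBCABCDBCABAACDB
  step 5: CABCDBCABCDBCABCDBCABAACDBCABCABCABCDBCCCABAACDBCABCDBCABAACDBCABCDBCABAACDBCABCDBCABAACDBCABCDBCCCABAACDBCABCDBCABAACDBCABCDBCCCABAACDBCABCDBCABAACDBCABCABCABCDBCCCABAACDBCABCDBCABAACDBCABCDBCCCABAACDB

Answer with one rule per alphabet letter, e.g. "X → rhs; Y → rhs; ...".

A->C, B->DB, C->CAB, D->AAC

  step 4 ⇒ step 5: CABCABCABCDBCCCABAACDBCABCDBCABCDBCABCDBCABAACDBCABCDBCABAACDBCABCDBCCCABAACDBCABCDBCABAACDB ⇒ CAB·C·DB·CAB·C·DB·CAB·C·DB·CAB·AAC·DB·CAB·CAB·CAB·C·DB·C·C·CAB·AAC·DB·CAB·C·DB·CAB·AAC·DB·CAB·C·DB·CAB·AAC·DB·CAB·C·DB·CAB·AAC·DB·CAB·C·DB·C·C·CAB·AAC·DB·CAB·C·DB·CAB·AAC·DB·CAB·C·DB·C·C·CAB·AAC·DB·CAB·C·DB·CAB·AAC·DB·CAB·CAB·CAB·C·DB·C·C·CAB·AAC·DB·CAB·C·DB·CAB·AAC·DB·CAB·C·DB·C·C·CAB·AAC·DB
    A ↦ C
    B ↦ DB
    C ↦ CAB
    D ↦ AAC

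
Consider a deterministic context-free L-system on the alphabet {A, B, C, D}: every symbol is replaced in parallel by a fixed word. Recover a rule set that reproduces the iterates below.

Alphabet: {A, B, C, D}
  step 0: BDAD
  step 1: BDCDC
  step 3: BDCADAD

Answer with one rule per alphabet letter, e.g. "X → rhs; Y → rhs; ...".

  step 0 ⇒ step 1: BDAD ⇒ BD·C·D·C
    A ↦ D
    B ↦ BD
    D ↦ C
    C ↦ A  (constrained at step 1)

A->D, B->BD, C->A, D->C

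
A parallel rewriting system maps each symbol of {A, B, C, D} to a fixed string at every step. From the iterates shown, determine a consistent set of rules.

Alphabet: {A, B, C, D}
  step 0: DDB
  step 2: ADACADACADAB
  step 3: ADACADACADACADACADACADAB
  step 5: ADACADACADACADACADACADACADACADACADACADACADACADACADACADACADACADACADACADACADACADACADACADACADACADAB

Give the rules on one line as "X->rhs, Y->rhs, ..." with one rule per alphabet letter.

  step 2 ⇒ step 3: ADACADACADAB ⇒ AD·AC·AD·AC·AD·AC·AD·AC·AD·AC·AD·AB
    A ↦ AD
    B ↦ AB
    C ↦ AC
    D ↦ AC

A->AD, B->AB, C->AC, D->AC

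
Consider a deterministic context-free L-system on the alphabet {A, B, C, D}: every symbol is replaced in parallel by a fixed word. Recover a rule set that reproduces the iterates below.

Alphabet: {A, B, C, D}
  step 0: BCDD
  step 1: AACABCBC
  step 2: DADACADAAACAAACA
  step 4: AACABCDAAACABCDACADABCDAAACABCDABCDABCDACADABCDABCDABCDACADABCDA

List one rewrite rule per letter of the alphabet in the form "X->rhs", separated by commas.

  step 1 ⇒ step 2: AACABCBC ⇒ DA·DA·CA·DA·AA·CA·AA·CA
    A ↦ DA
    B ↦ AA
    C ↦ CA
  step 0 ⇒ step 1: BCDD ⇒ AA·CA·BC·BC
    D ↦ BC

A->DA, B->AA, C->CA, D->BC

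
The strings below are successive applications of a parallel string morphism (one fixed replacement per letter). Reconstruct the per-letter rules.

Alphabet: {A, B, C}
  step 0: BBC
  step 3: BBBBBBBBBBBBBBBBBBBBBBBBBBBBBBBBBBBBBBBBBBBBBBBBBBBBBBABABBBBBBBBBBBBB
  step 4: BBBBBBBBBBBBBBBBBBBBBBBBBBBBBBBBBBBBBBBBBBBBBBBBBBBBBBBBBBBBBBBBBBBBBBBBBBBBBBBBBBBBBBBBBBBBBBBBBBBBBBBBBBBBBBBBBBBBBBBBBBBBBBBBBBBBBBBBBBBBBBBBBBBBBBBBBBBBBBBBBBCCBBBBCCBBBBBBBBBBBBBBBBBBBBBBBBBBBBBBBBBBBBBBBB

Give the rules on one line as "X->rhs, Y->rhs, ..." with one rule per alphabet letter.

  step 3 ⇒ step 4: BBBBBBBBBBBBBBBBBBBBBBBBBBBBBBBBBBBBBBBBBBBBBBBBBBBBBBABABBBBBBBBBBBBB ⇒ BBB·BBB·BBB·BBB·BBB·BBB·BBB·BBB·BBB·BBB·BBB·BBB·BBB·BBB·BBB·BBB·BBB·BBB·BBB·BBB·BBB·BBB·BBB·BBB·BBB·BBB·BBB·BBB·BBB·BBB·BBB·BBB·BBB·BBB·BBB·BBB·BBB·BBB·BBB·BBB·BBB·BBB·BBB·BBB·BBB·BBB·BBB·BBB·BBB·BBB·BBB·BBB·BBB·BBB·CCB·BBB·CCB·BBB·BBB·BBB·BBB·BBB·BBB·BBB·BBB·BBB·BBB·BBB·BBB·BBB
    A ↦ CCB
    B ↦ BBB
    C ↦ AB  (constrained at step 0)

A->CCB, B->BBB, C->AB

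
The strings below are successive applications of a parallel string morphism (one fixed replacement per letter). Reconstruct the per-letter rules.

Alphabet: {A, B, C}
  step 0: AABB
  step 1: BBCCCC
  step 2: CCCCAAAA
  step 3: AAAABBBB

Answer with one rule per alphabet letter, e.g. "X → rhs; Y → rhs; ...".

  step 2 ⇒ step 3: CCCCAAAA ⇒ A·A·A·A·B·B·B·B
    A ↦ B
    C ↦ A
  step 0 ⇒ step 1: AABB ⇒ B·B·CC·CC
    B ↦ CC

A->B, B->CC, C->A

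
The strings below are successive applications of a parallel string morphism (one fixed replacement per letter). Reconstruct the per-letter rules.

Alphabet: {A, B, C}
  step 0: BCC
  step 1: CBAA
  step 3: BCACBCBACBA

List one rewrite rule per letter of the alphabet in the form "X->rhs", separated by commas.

A->BC, B->CB, C->A

  step 0 ⇒ step 1: BCC ⇒ CB·A·A
    B ↦ CB
    C ↦ A
    A ↦ BC  (constrained at step 1)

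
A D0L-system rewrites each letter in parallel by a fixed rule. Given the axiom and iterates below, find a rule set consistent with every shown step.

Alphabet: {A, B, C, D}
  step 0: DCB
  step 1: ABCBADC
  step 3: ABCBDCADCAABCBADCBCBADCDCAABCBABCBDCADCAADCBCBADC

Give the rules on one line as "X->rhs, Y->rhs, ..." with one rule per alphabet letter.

  step 0 ⇒ step 1: DCB ⇒ A·BCB·ADC
    B ↦ ADC
    C ↦ BCB
    D ↦ A
    A ↦ DCA  (constrained at step 1)

A->DCA, B->ADC, C->BCB, D->A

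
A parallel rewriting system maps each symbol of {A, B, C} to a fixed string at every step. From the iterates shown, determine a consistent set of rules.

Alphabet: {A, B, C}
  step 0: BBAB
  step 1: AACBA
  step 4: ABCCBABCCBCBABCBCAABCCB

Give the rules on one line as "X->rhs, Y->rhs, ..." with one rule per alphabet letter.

A->CB, B->A, C->BC

  step 0 ⇒ step 1: BBAB ⇒ A·A·CB·A
    A ↦ CB
    B ↦ A
    C ↦ BC  (constrained at step 1)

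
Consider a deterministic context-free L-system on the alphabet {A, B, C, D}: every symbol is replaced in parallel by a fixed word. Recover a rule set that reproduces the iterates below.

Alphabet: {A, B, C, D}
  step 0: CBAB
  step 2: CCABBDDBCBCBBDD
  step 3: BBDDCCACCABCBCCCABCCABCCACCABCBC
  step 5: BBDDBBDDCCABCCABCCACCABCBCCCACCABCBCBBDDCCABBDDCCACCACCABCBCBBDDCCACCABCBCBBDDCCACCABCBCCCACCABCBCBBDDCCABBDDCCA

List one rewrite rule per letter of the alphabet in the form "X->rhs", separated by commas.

A->DD, B->CCA, C->B, D->BC

  step 2 ⇒ step 3: CCABBDDBCBCBBDD ⇒ B·B·DD·CCA·CCA·BC·BC·CCA·B·CCA·B·CCA·CCA·BC·BC
    A ↦ DD
    B ↦ CCA
    C ↦ B
    D ↦ BC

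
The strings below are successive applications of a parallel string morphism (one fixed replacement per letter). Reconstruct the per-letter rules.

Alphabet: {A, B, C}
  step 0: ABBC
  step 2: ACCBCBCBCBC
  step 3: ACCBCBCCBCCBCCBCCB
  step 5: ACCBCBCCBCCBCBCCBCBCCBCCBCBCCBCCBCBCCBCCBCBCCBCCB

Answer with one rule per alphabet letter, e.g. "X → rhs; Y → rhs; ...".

  step 2 ⇒ step 3: ACCBCBCBCBC ⇒ AC·CB·CB·C·CB·C·CB·C·CB·C·CB
    A ↦ AC
    B ↦ C
    C ↦ CB

A->AC, B->C, C->CB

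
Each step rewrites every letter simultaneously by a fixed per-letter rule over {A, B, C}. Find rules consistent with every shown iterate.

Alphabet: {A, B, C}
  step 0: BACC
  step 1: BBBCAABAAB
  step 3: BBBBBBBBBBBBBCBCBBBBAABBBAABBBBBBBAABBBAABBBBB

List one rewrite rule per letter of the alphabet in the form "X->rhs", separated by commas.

  step 0 ⇒ step 1: BACC ⇒ BB·BC·AAB·AAB
    A ↦ BC
    B ↦ BB
    C ↦ AAB

A->BC, B->BB, C->AAB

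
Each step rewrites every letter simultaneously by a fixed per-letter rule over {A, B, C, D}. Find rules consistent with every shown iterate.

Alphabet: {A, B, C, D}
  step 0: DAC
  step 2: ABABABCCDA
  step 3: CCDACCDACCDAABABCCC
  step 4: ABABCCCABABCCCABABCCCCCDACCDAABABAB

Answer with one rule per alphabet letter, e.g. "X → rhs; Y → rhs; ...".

  step 3 ⇒ step 4: CCDACCDACCDAABABCCC ⇒ AB·AB·C·CC·AB·AB·C·CC·AB·AB·C·CC·CC·DA·CC·DA·AB·AB·AB
    A ↦ CC
    B ↦ DA
    C ↦ AB
    D ↦ C

A->CC, B->DA, C->AB, D->C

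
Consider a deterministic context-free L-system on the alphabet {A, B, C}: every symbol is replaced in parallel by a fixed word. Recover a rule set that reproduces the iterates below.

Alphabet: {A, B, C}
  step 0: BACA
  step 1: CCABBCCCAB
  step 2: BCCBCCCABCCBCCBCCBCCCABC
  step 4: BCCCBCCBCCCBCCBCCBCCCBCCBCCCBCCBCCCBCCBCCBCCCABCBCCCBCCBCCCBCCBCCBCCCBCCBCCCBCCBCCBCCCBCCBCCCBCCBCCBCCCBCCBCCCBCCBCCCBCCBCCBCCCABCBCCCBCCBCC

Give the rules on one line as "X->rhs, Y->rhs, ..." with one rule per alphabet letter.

A->CAB, B->C, C->BCC

  step 1 ⇒ step 2: CCABBCCCAB ⇒ BCC·BCC·CAB·C·C·BCC·BCC·BCC·CAB·C
    A ↦ CAB
    B ↦ C
    C ↦ BCC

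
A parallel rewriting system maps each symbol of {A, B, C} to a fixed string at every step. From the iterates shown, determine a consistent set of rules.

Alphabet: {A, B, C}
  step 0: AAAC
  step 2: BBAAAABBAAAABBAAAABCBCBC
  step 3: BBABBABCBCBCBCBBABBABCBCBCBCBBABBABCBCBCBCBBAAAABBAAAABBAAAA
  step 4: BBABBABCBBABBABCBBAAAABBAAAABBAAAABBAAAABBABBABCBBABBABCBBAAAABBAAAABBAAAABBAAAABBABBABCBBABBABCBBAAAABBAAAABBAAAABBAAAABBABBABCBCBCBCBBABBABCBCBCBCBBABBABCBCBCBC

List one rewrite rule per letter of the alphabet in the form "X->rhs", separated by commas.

A->BC, B->BBA, C->AAA

  step 3 ⇒ step 4: BBABBABCBCBCBCBBABBABCBCBCBCBBABBABCBCBCBCBBAAAABBAAAABBAAAA ⇒ BBA·BBA·BC·BBA·BBA·BC·BBA·AAA·BBA·AAA·BBA·AAA·BBA·AAA·BBA·BBA·BC·BBA·BBA·BC·BBA·AAA·BBA·AAA·BBA·AAA·BBA·AAA·BBA·BBA·BC·BBA·BBA·BC·BBA·AAA·BBA·AAA·BBA·AAA·BBA·AAA·BBA·BBA·BC·BC·BC·BC·BBA·BBA·BC·BC·BC·BC·BBA·BBA·BC·BC·BC·BC
    A ↦ BC
    B ↦ BBA
    C ↦ AAA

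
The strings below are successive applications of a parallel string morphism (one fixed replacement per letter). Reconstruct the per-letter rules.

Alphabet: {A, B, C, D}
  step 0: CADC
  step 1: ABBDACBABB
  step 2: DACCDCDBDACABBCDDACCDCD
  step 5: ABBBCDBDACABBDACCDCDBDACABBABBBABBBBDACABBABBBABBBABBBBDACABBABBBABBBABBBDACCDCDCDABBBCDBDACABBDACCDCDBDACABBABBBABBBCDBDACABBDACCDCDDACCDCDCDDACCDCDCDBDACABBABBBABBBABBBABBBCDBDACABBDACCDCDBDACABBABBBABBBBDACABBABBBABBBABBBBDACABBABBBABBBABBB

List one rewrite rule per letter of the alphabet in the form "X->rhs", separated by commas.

A->DAC, B->CD, C->ABB, D->B

  step 1 ⇒ step 2: ABBDACBABB ⇒ DAC·CD·CD·B·DAC·ABB·CD·DAC·CD·CD
    A ↦ DAC
    B ↦ CD
    C ↦ ABB
    D ↦ B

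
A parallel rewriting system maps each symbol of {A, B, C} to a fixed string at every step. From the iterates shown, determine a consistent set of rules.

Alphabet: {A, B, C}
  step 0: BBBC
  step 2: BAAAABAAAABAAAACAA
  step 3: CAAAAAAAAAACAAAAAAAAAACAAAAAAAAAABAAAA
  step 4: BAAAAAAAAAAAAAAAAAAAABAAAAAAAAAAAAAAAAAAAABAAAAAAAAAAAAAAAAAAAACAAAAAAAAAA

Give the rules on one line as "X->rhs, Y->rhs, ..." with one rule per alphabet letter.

A->AA, B->CAA, C->B

  step 3 ⇒ step 4: CAAAAAAAAAACAAAAAAAAAACAAAAAAAAAABAAAA ⇒ B·AA·AA·AA·AA·AA·AA·AA·AA·AA·AA·B·AA·AA·AA·AA·AA·AA·AA·AA·AA·AA·B·AA·AA·AA·AA·AA·AA·AA·AA·AA·AA·CAA·AA·AA·AA·AA
    A ↦ AA
    B ↦ CAA
    C ↦ B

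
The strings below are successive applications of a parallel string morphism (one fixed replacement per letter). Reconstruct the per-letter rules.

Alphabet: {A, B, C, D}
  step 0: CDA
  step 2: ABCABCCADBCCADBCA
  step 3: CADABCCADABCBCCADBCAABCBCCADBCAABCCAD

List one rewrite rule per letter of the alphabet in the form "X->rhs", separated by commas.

A->CAD, B->A, C->BC, D->BCA

  step 2 ⇒ step 3: ABCABCCADBCCADBCA ⇒ CAD·A·BC·CAD·A·BC·BC·CAD·BCA·A·BC·BC·CAD·BCA·A·BC·CAD
    A ↦ CAD
    B ↦ A
    C ↦ BC
    D ↦ BCA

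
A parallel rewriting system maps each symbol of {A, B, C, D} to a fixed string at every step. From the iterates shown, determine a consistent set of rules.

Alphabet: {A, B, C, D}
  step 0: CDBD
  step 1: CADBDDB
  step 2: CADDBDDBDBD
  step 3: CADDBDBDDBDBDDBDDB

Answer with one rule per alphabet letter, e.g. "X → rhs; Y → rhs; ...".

A->D, B->D, C->CA, D->DB

  step 2 ⇒ step 3: CADDBDDBDBD ⇒ CA·D·DB·DB·D·DB·DB·D·DB·D·DB
    A ↦ D
    B ↦ D
    C ↦ CA
    D ↦ DB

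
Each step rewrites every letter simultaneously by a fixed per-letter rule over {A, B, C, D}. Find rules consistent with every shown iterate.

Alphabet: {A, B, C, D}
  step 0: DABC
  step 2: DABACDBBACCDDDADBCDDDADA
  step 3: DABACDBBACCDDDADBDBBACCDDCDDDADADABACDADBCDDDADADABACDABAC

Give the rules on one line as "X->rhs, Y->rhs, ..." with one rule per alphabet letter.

A->BAC, B->DB, C->CDD, D->DA

  step 2 ⇒ step 3: DABACDBBACCDDDADBCDDDADA ⇒ DA·BAC·DB·BAC·CDD·DA·DB·DB·BAC·CDD·CDD·DA·DA·DA·BAC·DA·DB·CDD·DA·DA·DA·BAC·DA·BAC
    A ↦ BAC
    B ↦ DB
    C ↦ CDD
    D ↦ DA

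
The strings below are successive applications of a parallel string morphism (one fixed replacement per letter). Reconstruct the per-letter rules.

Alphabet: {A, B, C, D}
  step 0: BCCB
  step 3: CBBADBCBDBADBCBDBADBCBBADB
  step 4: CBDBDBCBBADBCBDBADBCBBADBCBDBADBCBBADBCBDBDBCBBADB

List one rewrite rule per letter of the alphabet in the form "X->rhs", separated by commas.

A->CBB, B->DB, C->CB, D->A

  step 3 ⇒ step 4: CBBADBCBDBADBCBDBADBCBBADB ⇒ CB·DB·DB·CBB·A·DB·CB·DB·A·DB·CBB·A·DB·CB·DB·A·DB·CBB·A·DB·CB·DB·DB·CBB·A·DB
    A ↦ CBB
    B ↦ DB
    C ↦ CB
    D ↦ A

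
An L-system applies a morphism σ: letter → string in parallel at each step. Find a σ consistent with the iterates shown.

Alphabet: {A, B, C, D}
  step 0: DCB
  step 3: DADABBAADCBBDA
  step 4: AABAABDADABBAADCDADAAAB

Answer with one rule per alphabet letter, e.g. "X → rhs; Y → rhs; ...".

  step 3 ⇒ step 4: DADABBAADCBBDA ⇒ AA·B·AA·B·DA·DA·B·B·AA·DC·DA·DA·AA·B
    A ↦ B
    B ↦ DA
    C ↦ DC
    D ↦ AA

A->B, B->DA, C->DC, D->AA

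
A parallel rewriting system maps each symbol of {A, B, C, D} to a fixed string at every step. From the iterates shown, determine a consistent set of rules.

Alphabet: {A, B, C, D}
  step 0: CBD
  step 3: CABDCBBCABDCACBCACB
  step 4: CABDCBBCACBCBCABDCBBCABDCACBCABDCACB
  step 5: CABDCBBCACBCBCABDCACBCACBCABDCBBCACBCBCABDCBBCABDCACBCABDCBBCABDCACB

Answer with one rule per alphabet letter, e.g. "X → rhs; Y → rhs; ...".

A->BD, B->CB, C->CA, D->B

  step 4 ⇒ step 5: CABDCBBCACBCBCABDCBBCABDCACBCABDCACB ⇒ CA·BD·CB·B·CA·CB·CB·CA·BD·CA·CB·CA·CB·CA·BD·CB·B·CA·CB·CB·CA·BD·CB·B·CA·BD·CA·CB·CA·BD·CB·B·CA·BD·CA·CB
    A ↦ BD
    B ↦ CB
    C ↦ CA
    D ↦ B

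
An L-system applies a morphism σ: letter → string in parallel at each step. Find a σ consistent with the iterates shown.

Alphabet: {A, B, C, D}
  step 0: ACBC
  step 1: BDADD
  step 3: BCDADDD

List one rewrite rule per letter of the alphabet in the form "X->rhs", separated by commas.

A->B, B->AD, C->D, D->C

  step 0 ⇒ step 1: ACBC ⇒ B·D·AD·D
    A ↦ B
    B ↦ AD
    C ↦ D
    D ↦ C  (constrained at step 1)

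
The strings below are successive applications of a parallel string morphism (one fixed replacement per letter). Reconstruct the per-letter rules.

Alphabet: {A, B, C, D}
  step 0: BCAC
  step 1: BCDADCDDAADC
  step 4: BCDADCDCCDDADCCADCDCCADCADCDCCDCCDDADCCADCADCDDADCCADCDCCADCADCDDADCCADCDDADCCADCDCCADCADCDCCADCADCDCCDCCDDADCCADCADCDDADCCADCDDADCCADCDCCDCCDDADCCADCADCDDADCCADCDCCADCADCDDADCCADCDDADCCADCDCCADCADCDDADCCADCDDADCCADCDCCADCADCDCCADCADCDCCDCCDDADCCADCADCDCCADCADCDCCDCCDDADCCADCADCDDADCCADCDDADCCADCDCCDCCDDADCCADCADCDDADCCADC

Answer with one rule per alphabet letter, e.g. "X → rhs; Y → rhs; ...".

A->DDA, B->BCD, C->ADC, D->DCC

  step 0 ⇒ step 1: BCAC ⇒ BCD·ADC·DDA·ADC
    A ↦ DDA
    B ↦ BCD
    C ↦ ADC
    D ↦ DCC  (constrained at step 1)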